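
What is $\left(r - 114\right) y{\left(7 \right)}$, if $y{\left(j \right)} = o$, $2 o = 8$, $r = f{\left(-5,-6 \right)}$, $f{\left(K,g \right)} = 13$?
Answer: $-404$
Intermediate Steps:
$r = 13$
$o = 4$ ($o = \frac{1}{2} \cdot 8 = 4$)
$y{\left(j \right)} = 4$
$\left(r - 114\right) y{\left(7 \right)} = \left(13 - 114\right) 4 = \left(-101\right) 4 = -404$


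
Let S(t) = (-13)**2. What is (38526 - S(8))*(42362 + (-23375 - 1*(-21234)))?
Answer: 1542756897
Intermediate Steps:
S(t) = 169
(38526 - S(8))*(42362 + (-23375 - 1*(-21234))) = (38526 - 1*169)*(42362 + (-23375 - 1*(-21234))) = (38526 - 169)*(42362 + (-23375 + 21234)) = 38357*(42362 - 2141) = 38357*40221 = 1542756897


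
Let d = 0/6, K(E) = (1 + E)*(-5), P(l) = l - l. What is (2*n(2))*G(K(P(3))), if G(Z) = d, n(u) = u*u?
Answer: 0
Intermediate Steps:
P(l) = 0
K(E) = -5 - 5*E
d = 0 (d = 0*(⅙) = 0)
n(u) = u²
G(Z) = 0
(2*n(2))*G(K(P(3))) = (2*2²)*0 = (2*4)*0 = 8*0 = 0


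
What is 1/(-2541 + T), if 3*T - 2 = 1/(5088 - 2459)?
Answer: -2629/6678536 ≈ -0.00039365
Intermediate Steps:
T = 1753/2629 (T = ⅔ + 1/(3*(5088 - 2459)) = ⅔ + (⅓)/2629 = ⅔ + (⅓)*(1/2629) = ⅔ + 1/7887 = 1753/2629 ≈ 0.66679)
1/(-2541 + T) = 1/(-2541 + 1753/2629) = 1/(-6678536/2629) = -2629/6678536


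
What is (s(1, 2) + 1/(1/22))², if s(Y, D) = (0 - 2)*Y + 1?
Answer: 441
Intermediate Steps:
s(Y, D) = 1 - 2*Y (s(Y, D) = -2*Y + 1 = 1 - 2*Y)
(s(1, 2) + 1/(1/22))² = ((1 - 2*1) + 1/(1/22))² = ((1 - 2) + 1/(1/22))² = (-1 + 22)² = 21² = 441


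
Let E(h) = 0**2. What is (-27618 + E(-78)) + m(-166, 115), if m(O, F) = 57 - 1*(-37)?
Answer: -27524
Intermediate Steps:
E(h) = 0
m(O, F) = 94 (m(O, F) = 57 + 37 = 94)
(-27618 + E(-78)) + m(-166, 115) = (-27618 + 0) + 94 = -27618 + 94 = -27524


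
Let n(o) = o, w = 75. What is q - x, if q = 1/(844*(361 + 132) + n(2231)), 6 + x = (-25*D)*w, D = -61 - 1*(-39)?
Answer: -17253313811/418323 ≈ -41244.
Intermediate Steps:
D = -22 (D = -61 + 39 = -22)
x = 41244 (x = -6 - 25*(-22)*75 = -6 + 550*75 = -6 + 41250 = 41244)
q = 1/418323 (q = 1/(844*(361 + 132) + 2231) = 1/(844*493 + 2231) = 1/(416092 + 2231) = 1/418323 ≈ 2.3905e-6)
q - x = 1/418323 - 1*41244 = 1/418323 - 41244 = -17253313811/418323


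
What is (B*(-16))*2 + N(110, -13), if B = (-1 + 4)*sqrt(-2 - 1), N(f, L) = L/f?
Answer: -13/110 - 96*I*sqrt(3) ≈ -0.11818 - 166.28*I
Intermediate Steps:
B = 3*I*sqrt(3) (B = 3*sqrt(-3) = 3*(I*sqrt(3)) = 3*I*sqrt(3) ≈ 5.1962*I)
(B*(-16))*2 + N(110, -13) = ((3*I*sqrt(3))*(-16))*2 - 13/110 = -48*I*sqrt(3)*2 - 13*1/110 = -96*I*sqrt(3) - 13/110 = -13/110 - 96*I*sqrt(3)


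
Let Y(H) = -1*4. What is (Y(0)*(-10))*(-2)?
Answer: -80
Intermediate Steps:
Y(H) = -4
(Y(0)*(-10))*(-2) = -4*(-10)*(-2) = 40*(-2) = -80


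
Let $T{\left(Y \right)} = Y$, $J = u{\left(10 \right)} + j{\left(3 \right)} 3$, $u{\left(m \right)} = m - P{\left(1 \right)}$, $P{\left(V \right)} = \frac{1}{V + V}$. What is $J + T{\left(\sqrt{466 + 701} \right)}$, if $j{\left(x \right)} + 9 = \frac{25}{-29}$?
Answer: $- \frac{1165}{58} + \sqrt{1167} \approx 14.075$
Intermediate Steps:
$P{\left(V \right)} = \frac{1}{2 V}$
$j{\left(x \right)} = - \frac{286}{29}$ ($j{\left(x \right)} = -9 + \frac{25}{-29} = -9 + 25 \left(- \frac{1}{29}\right) = -9 - \frac{25}{29} = - \frac{286}{29}$)
$u{\left(m \right)} = - \frac{1}{2} + m$ ($u{\left(m \right)} = m - \frac{1}{2 \cdot 1} = m - \frac{1}{2} \cdot 1 = m - \frac{1}{2} = - \frac{1}{2} + m$)
$J = - \frac{1165}{58}$ ($J = \left(- \frac{1}{2} + 10\right) - \frac{858}{29} = \frac{19}{2} - \frac{858}{29} = - \frac{1165}{58} \approx -20.086$)
$J + T{\left(\sqrt{466 + 701} \right)} = - \frac{1165}{58} + \sqrt{466 + 701} = - \frac{1165}{58} + \sqrt{1167}$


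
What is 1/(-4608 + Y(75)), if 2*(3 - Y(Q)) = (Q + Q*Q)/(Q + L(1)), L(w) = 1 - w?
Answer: -1/4643 ≈ -0.00021538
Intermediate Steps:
Y(Q) = 3 - (Q + Q²)/(2*Q) (Y(Q) = 3 - (Q + Q*Q)/(2*(Q + (1 - 1*1))) = 3 - (Q + Q²)/(2*(Q + (1 - 1))) = 3 - (Q + Q²)/(2*(Q + 0)) = 3 - (Q + Q²)/(2*Q))
1/(-4608 + Y(75)) = 1/(-4608 + (5/2 - ½*75)) = 1/(-4608 + (5/2 - 75/2)) = 1/(-4608 - 35) = 1/(-4643) = -1/4643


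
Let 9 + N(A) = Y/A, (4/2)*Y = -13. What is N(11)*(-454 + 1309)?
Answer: -180405/22 ≈ -8200.2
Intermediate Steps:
Y = -13/2 (Y = (1/2)*(-13) = -13/2 ≈ -6.5000)
N(A) = -9 - 13/(2*A)
N(11)*(-454 + 1309) = (-9 - 13/2/11)*(-454 + 1309) = (-9 - 13/2*1/11)*855 = (-9 - 13/22)*855 = -211/22*855 = -180405/22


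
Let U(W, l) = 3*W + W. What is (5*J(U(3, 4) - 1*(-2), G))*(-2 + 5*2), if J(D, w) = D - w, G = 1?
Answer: 520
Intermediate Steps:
U(W, l) = 4*W
(5*J(U(3, 4) - 1*(-2), G))*(-2 + 5*2) = (5*((4*3 - 1*(-2)) - 1*1))*(-2 + 5*2) = (5*((12 + 2) - 1))*(-2 + 10) = (5*(14 - 1))*8 = (5*13)*8 = 65*8 = 520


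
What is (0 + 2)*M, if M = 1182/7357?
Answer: 2364/7357 ≈ 0.32133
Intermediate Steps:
M = 1182/7357 (M = 1182*(1/7357) = 1182/7357 ≈ 0.16066)
(0 + 2)*M = (0 + 2)*(1182/7357) = 2*(1182/7357) = 2364/7357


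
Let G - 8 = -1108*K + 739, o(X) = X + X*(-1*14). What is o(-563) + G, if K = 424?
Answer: -461726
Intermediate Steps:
o(X) = -13*X (o(X) = X + X*(-14) = X - 14*X = -13*X)
G = -469045 (G = 8 + (-1108*424 + 739) = 8 + (-469792 + 739) = 8 - 469053 = -469045)
o(-563) + G = -13*(-563) - 469045 = 7319 - 469045 = -461726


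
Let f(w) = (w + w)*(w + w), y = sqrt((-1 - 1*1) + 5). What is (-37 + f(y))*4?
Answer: -100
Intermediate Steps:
y = sqrt(3) (y = sqrt((-1 - 1) + 5) = sqrt(-2 + 5) = sqrt(3) ≈ 1.7320)
f(w) = 4*w**2 (f(w) = (2*w)*(2*w) = 4*w**2)
(-37 + f(y))*4 = (-37 + 4*(sqrt(3))**2)*4 = (-37 + 4*3)*4 = (-37 + 12)*4 = -25*4 = -100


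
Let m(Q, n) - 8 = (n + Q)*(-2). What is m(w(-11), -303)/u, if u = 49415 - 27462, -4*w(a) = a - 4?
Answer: 1213/43906 ≈ 0.027627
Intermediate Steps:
w(a) = 1 - a/4 (w(a) = -(a - 4)/4 = -(-4 + a)/4 = 1 - a/4)
u = 21953
m(Q, n) = 8 - 2*Q - 2*n (m(Q, n) = 8 + (n + Q)*(-2) = 8 + (Q + n)*(-2) = 8 + (-2*Q - 2*n) = 8 - 2*Q - 2*n)
m(w(-11), -303)/u = (8 - 2*(1 - 1/4*(-11)) - 2*(-303))/21953 = (8 - 2*(1 + 11/4) + 606)*(1/21953) = (8 - 2*15/4 + 606)*(1/21953) = (8 - 15/2 + 606)*(1/21953) = (1213/2)*(1/21953) = 1213/43906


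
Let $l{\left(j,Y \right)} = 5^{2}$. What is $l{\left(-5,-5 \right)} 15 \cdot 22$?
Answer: $8250$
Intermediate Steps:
$l{\left(j,Y \right)} = 25$
$l{\left(-5,-5 \right)} 15 \cdot 22 = 25 \cdot 15 \cdot 22 = 375 \cdot 22 = 8250$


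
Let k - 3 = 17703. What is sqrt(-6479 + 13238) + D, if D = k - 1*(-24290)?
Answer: 41996 + 3*sqrt(751) ≈ 42078.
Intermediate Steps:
k = 17706 (k = 3 + 17703 = 17706)
D = 41996 (D = 17706 - 1*(-24290) = 17706 + 24290 = 41996)
sqrt(-6479 + 13238) + D = sqrt(-6479 + 13238) + 41996 = sqrt(6759) + 41996 = 3*sqrt(751) + 41996 = 41996 + 3*sqrt(751)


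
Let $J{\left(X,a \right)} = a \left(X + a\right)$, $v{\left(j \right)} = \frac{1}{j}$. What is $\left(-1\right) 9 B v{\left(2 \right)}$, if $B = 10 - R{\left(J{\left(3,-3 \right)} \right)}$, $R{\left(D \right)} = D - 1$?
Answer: $- \frac{99}{2} \approx -49.5$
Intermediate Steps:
$R{\left(D \right)} = -1 + D$ ($R{\left(D \right)} = D - 1 = -1 + D$)
$B = 11$ ($B = 10 - \left(-1 - 3 \left(3 - 3\right)\right) = 10 - \left(-1 - 0\right) = 10 - \left(-1 + 0\right) = 10 - -1 = 10 + 1 = 11$)
$\left(-1\right) 9 B v{\left(2 \right)} = \frac{\left(-1\right) 9 \cdot 11}{2} = \left(-9\right) 11 \cdot \frac{1}{2} = \left(-99\right) \frac{1}{2} = - \frac{99}{2}$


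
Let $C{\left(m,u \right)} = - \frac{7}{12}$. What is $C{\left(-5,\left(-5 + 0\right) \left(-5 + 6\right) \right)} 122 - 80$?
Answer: $- \frac{907}{6} \approx -151.17$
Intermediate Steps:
$C{\left(m,u \right)} = - \frac{7}{12}$ ($C{\left(m,u \right)} = \left(-7\right) \frac{1}{12} = - \frac{7}{12}$)
$C{\left(-5,\left(-5 + 0\right) \left(-5 + 6\right) \right)} 122 - 80 = \left(- \frac{7}{12}\right) 122 - 80 = - \frac{427}{6} - 80 = - \frac{907}{6}$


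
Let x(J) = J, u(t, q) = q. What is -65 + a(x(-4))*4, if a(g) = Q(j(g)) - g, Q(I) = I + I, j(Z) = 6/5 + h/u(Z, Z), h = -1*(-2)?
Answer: -217/5 ≈ -43.400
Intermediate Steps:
h = 2
j(Z) = 6/5 + 2/Z
Q(I) = 2*I
a(g) = 12/5 - g + 4/g (a(g) = 2*(6/5 + 2/g) - g = (12/5 + 4/g) - g = 12/5 - g + 4/g)
-65 + a(x(-4))*4 = -65 + (12/5 - 1*(-4) + 4/(-4))*4 = -65 + (12/5 + 4 + 4*(-1/4))*4 = -65 + (12/5 + 4 - 1)*4 = -65 + (27/5)*4 = -65 + 108/5 = -217/5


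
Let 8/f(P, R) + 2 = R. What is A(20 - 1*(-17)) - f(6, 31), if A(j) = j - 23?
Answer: 398/29 ≈ 13.724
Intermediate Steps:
f(P, R) = 8/(-2 + R)
A(j) = -23 + j
A(20 - 1*(-17)) - f(6, 31) = (-23 + (20 - 1*(-17))) - 8/(-2 + 31) = (-23 + (20 + 17)) - 8/29 = (-23 + 37) - 8/29 = 14 - 1*8/29 = 14 - 8/29 = 398/29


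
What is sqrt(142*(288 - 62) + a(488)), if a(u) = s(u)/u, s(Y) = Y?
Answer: sqrt(32093) ≈ 179.15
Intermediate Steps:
a(u) = 1 (a(u) = u/u = 1)
sqrt(142*(288 - 62) + a(488)) = sqrt(142*(288 - 62) + 1) = sqrt(142*226 + 1) = sqrt(32092 + 1) = sqrt(32093)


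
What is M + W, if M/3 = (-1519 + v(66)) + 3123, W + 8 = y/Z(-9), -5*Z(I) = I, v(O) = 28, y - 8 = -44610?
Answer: -179018/9 ≈ -19891.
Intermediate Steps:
y = -44602 (y = 8 - 44610 = -44602)
Z(I) = -I/5
W = -223082/9 (W = -8 - 44602/((-⅕*(-9))) = -8 - 44602/9/5 = -8 - 44602*5/9 = -8 - 223010/9 = -223082/9 ≈ -24787.)
M = 4896 (M = 3*((-1519 + 28) + 3123) = 3*(-1491 + 3123) = 3*1632 = 4896)
M + W = 4896 - 223082/9 = -179018/9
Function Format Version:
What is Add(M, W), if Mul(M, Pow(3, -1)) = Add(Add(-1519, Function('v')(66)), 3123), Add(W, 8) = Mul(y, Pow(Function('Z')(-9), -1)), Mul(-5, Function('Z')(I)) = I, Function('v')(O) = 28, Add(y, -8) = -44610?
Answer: Rational(-179018, 9) ≈ -19891.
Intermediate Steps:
y = -44602 (y = Add(8, -44610) = -44602)
Function('Z')(I) = Mul(Rational(-1, 5), I)
W = Rational(-223082, 9) (W = Add(-8, Mul(-44602, Pow(Mul(Rational(-1, 5), -9), -1))) = Add(-8, Mul(-44602, Pow(Rational(9, 5), -1))) = Add(-8, Mul(-44602, Rational(5, 9))) = Add(-8, Rational(-223010, 9)) = Rational(-223082, 9) ≈ -24787.)
M = 4896 (M = Mul(3, Add(Add(-1519, 28), 3123)) = Mul(3, Add(-1491, 3123)) = Mul(3, 1632) = 4896)
Add(M, W) = Add(4896, Rational(-223082, 9)) = Rational(-179018, 9)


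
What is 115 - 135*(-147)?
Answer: 19960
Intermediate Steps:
115 - 135*(-147) = 115 + 19845 = 19960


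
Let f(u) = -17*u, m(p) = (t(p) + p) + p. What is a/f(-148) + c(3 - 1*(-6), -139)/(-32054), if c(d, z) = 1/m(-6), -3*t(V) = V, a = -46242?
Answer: -3705602041/201619660 ≈ -18.379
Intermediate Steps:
t(V) = -V/3
m(p) = 5*p/3 (m(p) = (-p/3 + p) + p = 2*p/3 + p = 5*p/3)
c(d, z) = -1/10 (c(d, z) = 1/((5/3)*(-6)) = 1/(-10) = -1/10)
a/f(-148) + c(3 - 1*(-6), -139)/(-32054) = -46242/((-17*(-148))) - 1/10/(-32054) = -46242/2516 - 1/10*(-1/32054) = -46242*1/2516 + 1/320540 = -23121/1258 + 1/320540 = -3705602041/201619660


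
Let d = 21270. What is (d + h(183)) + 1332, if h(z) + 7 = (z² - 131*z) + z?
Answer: 32294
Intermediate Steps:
h(z) = -7 + z² - 130*z (h(z) = -7 + ((z² - 131*z) + z) = -7 + (z² - 130*z) = -7 + z² - 130*z)
(d + h(183)) + 1332 = (21270 + (-7 + 183² - 130*183)) + 1332 = (21270 + (-7 + 33489 - 23790)) + 1332 = (21270 + 9692) + 1332 = 30962 + 1332 = 32294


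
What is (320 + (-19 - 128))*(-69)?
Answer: -11937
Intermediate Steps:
(320 + (-19 - 128))*(-69) = (320 - 147)*(-69) = 173*(-69) = -11937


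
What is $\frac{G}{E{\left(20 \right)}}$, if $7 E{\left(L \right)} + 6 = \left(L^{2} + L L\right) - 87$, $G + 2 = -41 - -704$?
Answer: $\frac{661}{101} \approx 6.5446$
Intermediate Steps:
$G = 661$ ($G = -2 - -663 = -2 + \left(-41 + 704\right) = -2 + 663 = 661$)
$E{\left(L \right)} = - \frac{93}{7} + \frac{2 L^{2}}{7}$ ($E{\left(L \right)} = - \frac{6}{7} + \frac{\left(L^{2} + L L\right) - 87}{7} = - \frac{6}{7} + \frac{\left(L^{2} + L^{2}\right) - 87}{7} = - \frac{6}{7} + \frac{2 L^{2} - 87}{7} = - \frac{6}{7} + \frac{-87 + 2 L^{2}}{7} = - \frac{6}{7} + \left(- \frac{87}{7} + \frac{2 L^{2}}{7}\right) = - \frac{93}{7} + \frac{2 L^{2}}{7}$)
$\frac{G}{E{\left(20 \right)}} = \frac{661}{- \frac{93}{7} + \frac{2 \cdot 20^{2}}{7}} = \frac{661}{- \frac{93}{7} + \frac{2}{7} \cdot 400} = \frac{661}{- \frac{93}{7} + \frac{800}{7}} = \frac{661}{101}$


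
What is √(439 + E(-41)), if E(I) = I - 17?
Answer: √381 ≈ 19.519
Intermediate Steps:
E(I) = -17 + I
√(439 + E(-41)) = √(439 + (-17 - 41)) = √(439 - 58) = √381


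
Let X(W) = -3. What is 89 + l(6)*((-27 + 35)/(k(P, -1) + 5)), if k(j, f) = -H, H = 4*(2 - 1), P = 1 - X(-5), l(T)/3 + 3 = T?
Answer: 161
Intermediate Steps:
l(T) = -9 + 3*T
P = 4 (P = 1 - 1*(-3) = 1 + 3 = 4)
H = 4 (H = 4*1 = 4)
k(j, f) = -4 (k(j, f) = -1*4 = -4)
89 + l(6)*((-27 + 35)/(k(P, -1) + 5)) = 89 + (-9 + 3*6)*((-27 + 35)/(-4 + 5)) = 89 + (-9 + 18)*(8/1) = 89 + 9*(8*1) = 89 + 9*8 = 89 + 72 = 161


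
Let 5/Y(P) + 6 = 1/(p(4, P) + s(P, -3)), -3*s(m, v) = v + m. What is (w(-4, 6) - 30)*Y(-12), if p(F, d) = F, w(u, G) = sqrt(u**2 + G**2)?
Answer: 1350/53 - 90*sqrt(13)/53 ≈ 19.349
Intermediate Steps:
w(u, G) = sqrt(G**2 + u**2)
s(m, v) = -m/3 - v/3 (s(m, v) = -(v + m)/3 = -(m + v)/3 = -m/3 - v/3)
Y(P) = 5/(-6 + 1/(5 - P/3)) (Y(P) = 5/(-6 + 1/(4 + (-P/3 - 1/3*(-3)))) = 5/(-6 + 1/(4 + (-P/3 + 1))) = 5/(-6 + 1/(4 + (1 - P/3))) = 5/(-6 + 1/(5 - P/3)))
(w(-4, 6) - 30)*Y(-12) = (sqrt(6**2 + (-4)**2) - 30)*(5*(15 - 1*(-12))/(3*(-29 + 2*(-12)))) = (sqrt(36 + 16) - 30)*(5*(15 + 12)/(3*(-29 - 24))) = (sqrt(52) - 30)*((5/3)*27/(-53)) = (2*sqrt(13) - 30)*((5/3)*(-1/53)*27) = (-30 + 2*sqrt(13))*(-45/53) = 1350/53 - 90*sqrt(13)/53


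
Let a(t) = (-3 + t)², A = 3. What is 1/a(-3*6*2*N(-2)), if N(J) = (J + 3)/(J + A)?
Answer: 1/1521 ≈ 0.00065746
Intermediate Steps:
N(J) = 1 (N(J) = (J + 3)/(J + 3) = (3 + J)/(3 + J) = 1)
1/a(-3*6*2*N(-2)) = 1/((-3 - 3*6*2)²) = 1/((-3 - 36)²) = 1/((-39)²) = 1/1521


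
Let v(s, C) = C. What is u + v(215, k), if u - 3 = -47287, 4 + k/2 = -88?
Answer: -47468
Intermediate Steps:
k = -184 (k = -8 + 2*(-88) = -8 - 176 = -184)
u = -47284 (u = 3 - 47287 = -47284)
u + v(215, k) = -47284 - 184 = -47468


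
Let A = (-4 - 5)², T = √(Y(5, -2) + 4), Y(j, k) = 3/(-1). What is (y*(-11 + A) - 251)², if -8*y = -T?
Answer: 938961/16 ≈ 58685.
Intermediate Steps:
Y(j, k) = -3 (Y(j, k) = 3*(-1) = -3)
T = 1 (T = √(-3 + 4) = √1 = 1)
A = 81 (A = (-9)² = 81)
y = ⅛ (y = -(-1)/8 = -⅛*(-1) = ⅛ ≈ 0.12500)
(y*(-11 + A) - 251)² = ((-11 + 81)/8 - 251)² = ((⅛)*70 - 251)² = (35/4 - 251)² = (-969/4)² = 938961/16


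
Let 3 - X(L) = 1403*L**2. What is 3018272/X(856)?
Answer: -3018272/1028028605 ≈ -0.0029360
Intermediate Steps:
X(L) = 3 - 1403*L**2
3018272/X(856) = 3018272/(3 - 1403*856**2) = 3018272/(3 - 1403*732736) = 3018272/(3 - 1028028608) = 3018272/(-1028028605) = 3018272*(-1/1028028605) = -3018272/1028028605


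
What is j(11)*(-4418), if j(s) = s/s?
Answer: -4418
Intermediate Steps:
j(s) = 1
j(11)*(-4418) = 1*(-4418) = -4418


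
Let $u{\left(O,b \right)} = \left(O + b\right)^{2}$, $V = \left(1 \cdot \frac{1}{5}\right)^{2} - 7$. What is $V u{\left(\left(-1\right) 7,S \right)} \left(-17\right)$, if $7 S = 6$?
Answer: $\frac{5469342}{1225} \approx 4464.8$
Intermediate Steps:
$S = \frac{6}{7}$ ($S = \frac{1}{7} \cdot 6 = \frac{6}{7} \approx 0.85714$)
$V = - \frac{174}{25}$ ($V = \left(1 \cdot \frac{1}{5}\right)^{2} - 7 = \left(\frac{1}{5}\right)^{2} - 7 = \frac{1}{25} - 7 = - \frac{174}{25} \approx -6.96$)
$V u{\left(\left(-1\right) 7,S \right)} \left(-17\right) = - \frac{174 \left(\left(-1\right) 7 + \frac{6}{7}\right)^{2}}{25} \left(-17\right) = - \frac{174 \left(-7 + \frac{6}{7}\right)^{2}}{25} \left(-17\right) = - \frac{174 \left(- \frac{43}{7}\right)^{2}}{25} \left(-17\right) = \left(- \frac{174}{25}\right) \frac{1849}{49} \left(-17\right) = \left(- \frac{321726}{1225}\right) \left(-17\right) = \frac{5469342}{1225}$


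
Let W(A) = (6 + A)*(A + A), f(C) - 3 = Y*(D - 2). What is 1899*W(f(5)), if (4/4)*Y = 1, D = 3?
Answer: 151920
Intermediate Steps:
Y = 1
f(C) = 4 (f(C) = 3 + 1*(3 - 2) = 3 + 1*1 = 3 + 1 = 4)
W(A) = 2*A*(6 + A) (W(A) = (6 + A)*(2*A) = 2*A*(6 + A))
1899*W(f(5)) = 1899*(2*4*(6 + 4)) = 1899*(2*4*10) = 1899*80 = 151920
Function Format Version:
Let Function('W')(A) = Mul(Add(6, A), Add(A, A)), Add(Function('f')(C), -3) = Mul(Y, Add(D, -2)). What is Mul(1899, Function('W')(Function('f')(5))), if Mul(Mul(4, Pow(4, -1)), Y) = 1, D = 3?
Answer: 151920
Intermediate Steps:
Y = 1
Function('f')(C) = 4 (Function('f')(C) = Add(3, Mul(1, Add(3, -2))) = Add(3, Mul(1, 1)) = Add(3, 1) = 4)
Function('W')(A) = Mul(2, A, Add(6, A)) (Function('W')(A) = Mul(Add(6, A), Mul(2, A)) = Mul(2, A, Add(6, A)))
Mul(1899, Function('W')(Function('f')(5))) = Mul(1899, Mul(2, 4, Add(6, 4))) = Mul(1899, Mul(2, 4, 10)) = Mul(1899, 80) = 151920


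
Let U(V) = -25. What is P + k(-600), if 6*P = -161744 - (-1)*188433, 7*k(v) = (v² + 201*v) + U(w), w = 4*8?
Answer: 1623073/42 ≈ 38645.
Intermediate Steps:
w = 32
k(v) = -25/7 + v²/7 + 201*v/7 (k(v) = ((v² + 201*v) - 25)/7 = (-25 + v² + 201*v)/7 = -25/7 + v²/7 + 201*v/7)
P = 26689/6 (P = (-161744 - (-1)*188433)/6 = (-161744 - 1*(-188433))/6 = (-161744 + 188433)/6 = (⅙)*26689 = 26689/6 ≈ 4448.2)
P + k(-600) = 26689/6 + (-25/7 + (⅐)*(-600)² + (201/7)*(-600)) = 26689/6 + (-25/7 + (⅐)*360000 - 120600/7) = 26689/6 + (-25/7 + 360000/7 - 120600/7) = 26689/6 + 239375/7 = 1623073/42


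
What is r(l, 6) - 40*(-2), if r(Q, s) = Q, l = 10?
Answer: 90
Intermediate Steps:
r(l, 6) - 40*(-2) = 10 - 40*(-2) = 10 + 80 = 90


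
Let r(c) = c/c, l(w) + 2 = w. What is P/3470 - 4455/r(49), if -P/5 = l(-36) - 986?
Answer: -1545373/347 ≈ -4453.5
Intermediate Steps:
l(w) = -2 + w
P = 5120 (P = -5*((-2 - 36) - 986) = -5*(-38 - 986) = -5*(-1024) = 5120)
r(c) = 1
P/3470 - 4455/r(49) = 5120/3470 - 4455/1 = 5120*(1/3470) - 4455*1 = 512/347 - 4455 = -1545373/347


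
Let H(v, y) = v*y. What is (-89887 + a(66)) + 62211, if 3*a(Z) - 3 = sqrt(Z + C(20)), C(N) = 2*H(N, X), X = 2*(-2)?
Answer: -27675 + I*sqrt(94)/3 ≈ -27675.0 + 3.2318*I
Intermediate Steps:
X = -4
C(N) = -8*N (C(N) = 2*(N*(-4)) = 2*(-4*N) = -8*N)
a(Z) = 1 + sqrt(-160 + Z)/3 (a(Z) = 1 + sqrt(Z - 8*20)/3 = 1 + sqrt(Z - 160)/3 = 1 + sqrt(-160 + Z)/3)
(-89887 + a(66)) + 62211 = (-89887 + (1 + sqrt(-160 + 66)/3)) + 62211 = (-89887 + (1 + sqrt(-94)/3)) + 62211 = (-89887 + (1 + (I*sqrt(94))/3)) + 62211 = (-89887 + (1 + I*sqrt(94)/3)) + 62211 = (-89886 + I*sqrt(94)/3) + 62211 = -27675 + I*sqrt(94)/3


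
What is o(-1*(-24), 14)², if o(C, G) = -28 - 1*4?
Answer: 1024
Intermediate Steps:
o(C, G) = -32 (o(C, G) = -28 - 4 = -32)
o(-1*(-24), 14)² = (-32)² = 1024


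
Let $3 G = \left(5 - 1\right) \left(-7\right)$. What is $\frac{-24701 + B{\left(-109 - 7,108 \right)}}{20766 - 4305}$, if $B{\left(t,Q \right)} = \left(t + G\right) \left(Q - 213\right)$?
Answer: $- \frac{3847}{5487} \approx -0.70111$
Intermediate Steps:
$G = - \frac{28}{3}$ ($G = \frac{\left(5 - 1\right) \left(-7\right)}{3} = \frac{4 \left(-7\right)}{3} = \frac{1}{3} \left(-28\right) = - \frac{28}{3} \approx -9.3333$)
$B{\left(t,Q \right)} = \left(-213 + Q\right) \left(- \frac{28}{3} + t\right)$ ($B{\left(t,Q \right)} = \left(t - \frac{28}{3}\right) \left(Q - 213\right) = \left(- \frac{28}{3} + t\right) \left(-213 + Q\right) = \left(-213 + Q\right) \left(- \frac{28}{3} + t\right)$)
$\frac{-24701 + B{\left(-109 - 7,108 \right)}}{20766 - 4305} = \frac{-24701 + \left(1988 - 213 \left(-109 - 7\right) - 1008 + 108 \left(-109 - 7\right)\right)}{20766 - 4305} = \frac{-24701 + \left(1988 - -24708 - 1008 + 108 \left(-116\right)\right)}{16461} = \left(-24701 + \left(1988 + 24708 - 1008 - 12528\right)\right) \frac{1}{16461} = \left(-24701 + 13160\right) \frac{1}{16461} = \left(-11541\right) \frac{1}{16461} = - \frac{3847}{5487}$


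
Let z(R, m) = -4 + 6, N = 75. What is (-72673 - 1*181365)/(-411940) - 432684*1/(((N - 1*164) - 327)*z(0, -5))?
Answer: 11153200411/21420880 ≈ 520.67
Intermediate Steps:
z(R, m) = 2
(-72673 - 1*181365)/(-411940) - 432684*1/(((N - 1*164) - 327)*z(0, -5)) = (-72673 - 1*181365)/(-411940) - 432684*1/(2*((75 - 1*164) - 327)) = (-72673 - 181365)*(-1/411940) - 432684*1/(2*((75 - 164) - 327)) = -254038*(-1/411940) - 432684*1/(2*(-89 - 327)) = 127019/205970 - 432684/(2*(-416)) = 127019/205970 - 432684/(-832) = 127019/205970 - 432684*(-1/832) = 127019/205970 + 108171/208 = 11153200411/21420880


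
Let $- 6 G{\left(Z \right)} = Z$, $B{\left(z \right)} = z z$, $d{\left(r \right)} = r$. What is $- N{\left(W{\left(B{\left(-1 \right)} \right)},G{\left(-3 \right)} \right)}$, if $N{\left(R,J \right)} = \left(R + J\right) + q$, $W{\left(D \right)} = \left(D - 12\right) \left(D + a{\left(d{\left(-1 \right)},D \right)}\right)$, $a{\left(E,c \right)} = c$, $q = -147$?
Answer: $\frac{337}{2} \approx 168.5$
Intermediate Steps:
$B{\left(z \right)} = z^{2}$
$G{\left(Z \right)} = - \frac{Z}{6}$
$W{\left(D \right)} = 2 D \left(-12 + D\right)$ ($W{\left(D \right)} = \left(D - 12\right) \left(D + D\right) = \left(-12 + D\right) 2 D = 2 D \left(-12 + D\right)$)
$N{\left(R,J \right)} = -147 + J + R$ ($N{\left(R,J \right)} = \left(R + J\right) - 147 = \left(J + R\right) - 147 = -147 + J + R$)
$- N{\left(W{\left(B{\left(-1 \right)} \right)},G{\left(-3 \right)} \right)} = - (-147 - - \frac{1}{2} + 2 \left(-1\right)^{2} \left(-12 + \left(-1\right)^{2}\right)) = - (-147 + \frac{1}{2} + 2 \cdot 1 \left(-12 + 1\right)) = - (-147 + \frac{1}{2} + 2 \cdot 1 \left(-11\right)) = - (-147 + \frac{1}{2} - 22) = \left(-1\right) \left(- \frac{337}{2}\right) = \frac{337}{2}$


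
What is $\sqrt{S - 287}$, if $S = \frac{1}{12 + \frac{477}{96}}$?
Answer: $\frac{i \sqrt{84604287}}{543} \approx 16.939 i$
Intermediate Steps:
$S = \frac{32}{543}$ ($S = \frac{1}{12 + 477 \cdot \frac{1}{96}} = \frac{1}{12 + \frac{159}{32}} = \frac{1}{\frac{543}{32}} = \frac{32}{543} \approx 0.058932$)
$\sqrt{S - 287} = \sqrt{\frac{32}{543} - 287} = \sqrt{- \frac{155809}{543}} = \frac{i \sqrt{84604287}}{543}$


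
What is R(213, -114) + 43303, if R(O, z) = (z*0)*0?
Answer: 43303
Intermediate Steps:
R(O, z) = 0 (R(O, z) = 0*0 = 0)
R(213, -114) + 43303 = 0 + 43303 = 43303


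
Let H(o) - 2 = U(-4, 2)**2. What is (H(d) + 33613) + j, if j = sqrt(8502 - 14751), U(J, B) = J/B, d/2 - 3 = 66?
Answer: 33619 + I*sqrt(6249) ≈ 33619.0 + 79.051*I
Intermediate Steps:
d = 138 (d = 6 + 2*66 = 6 + 132 = 138)
j = I*sqrt(6249) (j = sqrt(-6249) = I*sqrt(6249) ≈ 79.051*I)
H(o) = 6 (H(o) = 2 + (-4/2)**2 = 2 + (-4*1/2)**2 = 2 + (-2)**2 = 2 + 4 = 6)
(H(d) + 33613) + j = (6 + 33613) + I*sqrt(6249) = 33619 + I*sqrt(6249)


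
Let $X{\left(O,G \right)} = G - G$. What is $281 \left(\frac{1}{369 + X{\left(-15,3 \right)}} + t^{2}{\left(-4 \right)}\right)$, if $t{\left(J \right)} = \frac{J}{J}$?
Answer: $\frac{103970}{369} \approx 281.76$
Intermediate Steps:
$t{\left(J \right)} = 1$
$X{\left(O,G \right)} = 0$
$281 \left(\frac{1}{369 + X{\left(-15,3 \right)}} + t^{2}{\left(-4 \right)}\right) = 281 \left(\frac{1}{369 + 0} + 1^{2}\right) = 281 \left(\frac{1}{369} + 1\right) = 281 \cdot \frac{370}{369} = \frac{103970}{369}$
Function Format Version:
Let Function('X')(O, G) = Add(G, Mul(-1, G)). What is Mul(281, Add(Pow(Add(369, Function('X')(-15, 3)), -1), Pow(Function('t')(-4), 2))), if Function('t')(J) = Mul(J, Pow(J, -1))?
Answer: Rational(103970, 369) ≈ 281.76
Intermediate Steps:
Function('t')(J) = 1
Function('X')(O, G) = 0
Mul(281, Add(Pow(Add(369, Function('X')(-15, 3)), -1), Pow(Function('t')(-4), 2))) = Mul(281, Add(Pow(Add(369, 0), -1), Pow(1, 2))) = Mul(281, Add(Pow(369, -1), 1)) = Mul(281, Add(Rational(1, 369), 1)) = Mul(281, Rational(370, 369)) = Rational(103970, 369)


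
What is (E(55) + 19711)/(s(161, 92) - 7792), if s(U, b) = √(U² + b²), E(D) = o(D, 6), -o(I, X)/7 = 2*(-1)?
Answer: -153697200/60680879 - 453675*√65/60680879 ≈ -2.5932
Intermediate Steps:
o(I, X) = 14 (o(I, X) = -14*(-1) = -7*(-2) = 14)
E(D) = 14
(E(55) + 19711)/(s(161, 92) - 7792) = (14 + 19711)/(√(161² + 92²) - 7792) = 19725/(√(25921 + 8464) - 7792) = 19725/(√34385 - 7792) = 19725/(23*√65 - 7792) = 19725/(-7792 + 23*√65)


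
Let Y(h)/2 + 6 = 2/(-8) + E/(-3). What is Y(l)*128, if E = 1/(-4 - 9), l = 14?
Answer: -62144/39 ≈ -1593.4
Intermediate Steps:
E = -1/13 (E = 1/(-13) = -1/13 ≈ -0.076923)
Y(h) = -971/78 (Y(h) = -12 + 2*(2/(-8) - 1/13/(-3)) = -12 + 2*(2*(-⅛) - 1/13*(-⅓)) = -12 + 2*(-¼ + 1/39) = -12 + 2*(-35/156) = -12 - 35/78 = -971/78)
Y(l)*128 = -971/78*128 = -62144/39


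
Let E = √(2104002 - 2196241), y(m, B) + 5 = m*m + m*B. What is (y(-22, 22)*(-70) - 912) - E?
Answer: -562 - I*√92239 ≈ -562.0 - 303.71*I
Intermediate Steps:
y(m, B) = -5 + m² + B*m (y(m, B) = -5 + (m*m + m*B) = -5 + (m² + B*m) = -5 + m² + B*m)
E = I*√92239 (E = √(-92239) = I*√92239 ≈ 303.71*I)
(y(-22, 22)*(-70) - 912) - E = ((-5 + (-22)² + 22*(-22))*(-70) - 912) - I*√92239 = ((-5 + 484 - 484)*(-70) - 912) - I*√92239 = (-5*(-70) - 912) - I*√92239 = (350 - 912) - I*√92239 = -562 - I*√92239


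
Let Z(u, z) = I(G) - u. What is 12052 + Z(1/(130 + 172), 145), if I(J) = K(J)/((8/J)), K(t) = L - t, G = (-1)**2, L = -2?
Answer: 14558359/1208 ≈ 12052.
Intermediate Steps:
G = 1
K(t) = -2 - t
I(J) = J*(-2 - J)/8 (I(J) = (-2 - J)/((8/J)) = (-2 - J)*(J/8) = J*(-2 - J)/8)
Z(u, z) = -3/8 - u (Z(u, z) = -1/8*1*(2 + 1) - u = -1/8*1*3 - u = -3/8 - u)
12052 + Z(1/(130 + 172), 145) = 12052 + (-3/8 - 1/(130 + 172)) = 12052 + (-3/8 - 1/302) = 12052 - 457/1208 = 14558359/1208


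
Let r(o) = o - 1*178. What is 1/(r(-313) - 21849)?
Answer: -1/22340 ≈ -4.4763e-5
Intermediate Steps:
r(o) = -178 + o (r(o) = o - 178 = -178 + o)
1/(r(-313) - 21849) = 1/((-178 - 313) - 21849) = 1/(-491 - 21849) = 1/(-22340) = -1/22340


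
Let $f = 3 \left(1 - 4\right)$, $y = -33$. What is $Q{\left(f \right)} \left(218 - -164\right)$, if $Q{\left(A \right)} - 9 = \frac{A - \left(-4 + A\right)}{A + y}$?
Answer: $\frac{71434}{21} \approx 3401.6$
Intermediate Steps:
$f = -9$ ($f = 3 \left(-3\right) = -9$)
$Q{\left(A \right)} = 9 + \frac{4}{-33 + A}$ ($Q{\left(A \right)} = 9 + \frac{A - \left(-4 + A\right)}{A - 33} = 9 + \frac{4}{-33 + A}$)
$Q{\left(f \right)} \left(218 - -164\right) = \frac{-293 + 9 \left(-9\right)}{-33 - 9} \left(218 - -164\right) = \frac{-293 - 81}{-42} \left(218 + 164\right) = \left(- \frac{1}{42}\right) \left(-374\right) 382 = \frac{187}{21} \cdot 382 = \frac{71434}{21}$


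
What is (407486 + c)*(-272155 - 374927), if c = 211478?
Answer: -400520463048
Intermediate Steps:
(407486 + c)*(-272155 - 374927) = (407486 + 211478)*(-272155 - 374927) = 618964*(-647082) = -400520463048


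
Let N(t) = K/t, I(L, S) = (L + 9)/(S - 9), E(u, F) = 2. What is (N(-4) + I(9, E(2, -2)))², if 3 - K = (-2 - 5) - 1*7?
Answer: 36481/784 ≈ 46.532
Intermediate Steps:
K = 17 (K = 3 - ((-2 - 5) - 1*7) = 3 - (-7 - 7) = 3 - 1*(-14) = 3 + 14 = 17)
I(L, S) = (9 + L)/(-9 + S)
N(t) = 17/t
(N(-4) + I(9, E(2, -2)))² = (17/(-4) + (9 + 9)/(-9 + 2))² = (17*(-¼) + 18/(-7))² = (-17/4 - ⅐*18)² = (-17/4 - 18/7)² = (-191/28)² = 36481/784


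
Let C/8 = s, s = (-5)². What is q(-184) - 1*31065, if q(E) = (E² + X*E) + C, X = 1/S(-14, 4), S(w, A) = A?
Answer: 2945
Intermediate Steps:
s = 25
C = 200 (C = 8*25 = 200)
X = ¼ (X = 1/4 = ¼ ≈ 0.25000)
q(E) = 200 + E² + E/4 (q(E) = (E² + E/4) + 200 = 200 + E² + E/4)
q(-184) - 1*31065 = (200 + (-184)² + (¼)*(-184)) - 1*31065 = (200 + 33856 - 46) - 31065 = 34010 - 31065 = 2945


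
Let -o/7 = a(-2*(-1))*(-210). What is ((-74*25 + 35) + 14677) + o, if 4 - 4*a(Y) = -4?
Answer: 15802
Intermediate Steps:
a(Y) = 2 (a(Y) = 1 - ¼*(-4) = 1 + 1 = 2)
o = 2940 (o = -14*(-210) = -7*(-420) = 2940)
((-74*25 + 35) + 14677) + o = ((-74*25 + 35) + 14677) + 2940 = ((-1850 + 35) + 14677) + 2940 = (-1815 + 14677) + 2940 = 12862 + 2940 = 15802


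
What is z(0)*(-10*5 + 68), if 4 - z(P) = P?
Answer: 72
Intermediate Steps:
z(P) = 4 - P
z(0)*(-10*5 + 68) = (4 - 1*0)*(-10*5 + 68) = (4 + 0)*(-50 + 68) = 4*18 = 72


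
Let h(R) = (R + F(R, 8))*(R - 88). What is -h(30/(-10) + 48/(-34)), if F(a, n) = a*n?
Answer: -1060425/289 ≈ -3669.3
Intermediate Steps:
h(R) = 9*R*(-88 + R) (h(R) = (R + R*8)*(R - 88) = (R + 8*R)*(-88 + R) = (9*R)*(-88 + R) = 9*R*(-88 + R))
-h(30/(-10) + 48/(-34)) = -9*(30/(-10) + 48/(-34))*(-88 + (30/(-10) + 48/(-34))) = -9*(30*(-⅒) + 48*(-1/34))*(-88 + (30*(-⅒) + 48*(-1/34))) = -9*(-3 - 24/17)*(-88 + (-3 - 24/17)) = -9*(-75)*(-88 - 75/17)/17 = -9*(-75)*(-1571)/(17*17) = -1*1060425/289 = -1060425/289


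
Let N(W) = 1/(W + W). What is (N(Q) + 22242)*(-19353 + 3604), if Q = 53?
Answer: -37130677097/106 ≈ -3.5029e+8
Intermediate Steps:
N(W) = 1/(2*W)
(N(Q) + 22242)*(-19353 + 3604) = ((½)/53 + 22242)*(-19353 + 3604) = ((½)*(1/53) + 22242)*(-15749) = (1/106 + 22242)*(-15749) = (2357653/106)*(-15749) = -37130677097/106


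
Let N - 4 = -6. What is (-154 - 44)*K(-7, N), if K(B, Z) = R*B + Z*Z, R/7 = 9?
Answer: 86526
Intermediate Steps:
N = -2 (N = 4 - 6 = -2)
R = 63 (R = 7*9 = 63)
K(B, Z) = Z² + 63*B (K(B, Z) = 63*B + Z*Z = 63*B + Z² = Z² + 63*B)
(-154 - 44)*K(-7, N) = (-154 - 44)*((-2)² + 63*(-7)) = -198*(4 - 441) = -198*(-437) = 86526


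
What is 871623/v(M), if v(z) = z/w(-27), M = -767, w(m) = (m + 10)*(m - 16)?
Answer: -637156413/767 ≈ -8.3071e+5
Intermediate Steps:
w(m) = (-16 + m)*(10 + m) (w(m) = (10 + m)*(-16 + m) = (-16 + m)*(10 + m))
v(z) = z/731 (v(z) = z/(-160 + (-27)² - 6*(-27)) = z/(-160 + 729 + 162) = z/731)
871623/v(M) = 871623/(((1/731)*(-767))) = 871623/(-767/731) = 871623*(-731/767) = -637156413/767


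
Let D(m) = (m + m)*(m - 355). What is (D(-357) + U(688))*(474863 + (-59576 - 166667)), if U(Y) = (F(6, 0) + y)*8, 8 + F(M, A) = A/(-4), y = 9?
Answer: 126392441120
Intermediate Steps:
F(M, A) = -8 - A/4 (F(M, A) = -8 + A/(-4) = -8 + A*(-1/4) = -8 - A/4)
U(Y) = 8 (U(Y) = ((-8 - 1/4*0) + 9)*8 = ((-8 + 0) + 9)*8 = (-8 + 9)*8 = 1*8 = 8)
D(m) = 2*m*(-355 + m) (D(m) = (2*m)*(-355 + m) = 2*m*(-355 + m))
(D(-357) + U(688))*(474863 + (-59576 - 166667)) = (2*(-357)*(-355 - 357) + 8)*(474863 + (-59576 - 166667)) = (2*(-357)*(-712) + 8)*(474863 - 226243) = (508368 + 8)*248620 = 508376*248620 = 126392441120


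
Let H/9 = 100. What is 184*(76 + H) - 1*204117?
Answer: -24533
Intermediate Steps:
H = 900 (H = 9*100 = 900)
184*(76 + H) - 1*204117 = 184*(76 + 900) - 1*204117 = 184*976 - 204117 = 179584 - 204117 = -24533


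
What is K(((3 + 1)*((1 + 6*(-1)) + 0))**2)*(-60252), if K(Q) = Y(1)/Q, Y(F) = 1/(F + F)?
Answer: -15063/200 ≈ -75.315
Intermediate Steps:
Y(F) = 1/(2*F)
K(Q) = 1/(2*Q) (K(Q) = ((1/2)/1)/Q = ((1/2)*1)/Q = 1/(2*Q))
K(((3 + 1)*((1 + 6*(-1)) + 0))**2)*(-60252) = (1/(2*(((3 + 1)*((1 + 6*(-1)) + 0))**2)))*(-60252) = (1/(2*((4*((1 - 6) + 0))**2)))*(-60252) = (1/(2*((4*(-5 + 0))**2)))*(-60252) = (1/(2*((4*(-5))**2)))*(-60252) = (1/(2*((-20)**2)))*(-60252) = ((1/2)/400)*(-60252) = ((1/2)*(1/400))*(-60252) = (1/800)*(-60252) = -15063/200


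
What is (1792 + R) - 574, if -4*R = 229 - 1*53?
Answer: 1174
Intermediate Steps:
R = -44 (R = -(229 - 1*53)/4 = -(229 - 53)/4 = -¼*176 = -44)
(1792 + R) - 574 = (1792 - 44) - 574 = 1748 - 574 = 1174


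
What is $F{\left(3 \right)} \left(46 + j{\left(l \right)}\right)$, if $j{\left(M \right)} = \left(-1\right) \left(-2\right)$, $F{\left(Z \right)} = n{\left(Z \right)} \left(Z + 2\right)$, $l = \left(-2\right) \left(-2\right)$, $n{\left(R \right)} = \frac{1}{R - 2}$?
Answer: $240$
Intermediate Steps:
$n{\left(R \right)} = \frac{1}{-2 + R}$
$l = 4$
$F{\left(Z \right)} = \frac{2 + Z}{-2 + Z}$ ($F{\left(Z \right)} = \frac{Z + 2}{-2 + Z} = \frac{2 + Z}{-2 + Z}$)
$j{\left(M \right)} = 2$
$F{\left(3 \right)} \left(46 + j{\left(l \right)}\right) = \frac{2 + 3}{-2 + 3} \left(46 + 2\right) = 1^{-1} \cdot 5 \cdot 48 = 1 \cdot 5 \cdot 48 = 5 \cdot 48 = 240$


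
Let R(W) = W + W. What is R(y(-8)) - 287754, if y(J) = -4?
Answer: -287762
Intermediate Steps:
R(W) = 2*W
R(y(-8)) - 287754 = 2*(-4) - 287754 = -8 - 287754 = -287762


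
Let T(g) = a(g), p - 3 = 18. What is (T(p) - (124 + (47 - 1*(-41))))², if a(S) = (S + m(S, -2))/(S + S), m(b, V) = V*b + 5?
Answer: 19891600/441 ≈ 45106.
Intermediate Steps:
m(b, V) = 5 + V*b
p = 21 (p = 3 + 18 = 21)
a(S) = (5 - S)/(2*S) (a(S) = (S + (5 - 2*S))/(S + S) = (5 - S)/((2*S)) = (5 - S)*(1/(2*S)) = (5 - S)/(2*S))
T(g) = (5 - g)/(2*g)
(T(p) - (124 + (47 - 1*(-41))))² = ((½)*(5 - 1*21)/21 - (124 + (47 - 1*(-41))))² = ((½)*(1/21)*(5 - 21) - (124 + (47 + 41)))² = ((½)*(1/21)*(-16) - (124 + 88))² = (-8/21 - 1*212)² = (-8/21 - 212)² = (-4460/21)² = 19891600/441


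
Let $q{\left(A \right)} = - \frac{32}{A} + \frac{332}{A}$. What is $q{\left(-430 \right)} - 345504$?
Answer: $- \frac{14856702}{43} \approx -3.455 \cdot 10^{5}$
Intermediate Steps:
$q{\left(A \right)} = \frac{300}{A}$
$q{\left(-430 \right)} - 345504 = \frac{300}{-430} - 345504 = 300 \left(- \frac{1}{430}\right) - 345504 = - \frac{30}{43} - 345504 = - \frac{14856702}{43}$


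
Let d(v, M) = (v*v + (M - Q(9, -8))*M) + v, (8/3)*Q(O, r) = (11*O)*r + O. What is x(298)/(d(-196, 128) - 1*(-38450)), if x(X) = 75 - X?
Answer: -223/130638 ≈ -0.0017070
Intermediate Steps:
Q(O, r) = 3*O/8 + 33*O*r/8 (Q(O, r) = 3*((11*O)*r + O)/8 = 3*(11*O*r + O)/8 = 3*(O + 11*O*r)/8 = 3*O/8 + 33*O*r/8)
d(v, M) = v + v² + M*(2349/8 + M) (d(v, M) = (v*v + (M - 3*9*(1 + 11*(-8))/8)*M) + v = (v² + (M - 3*9*(1 - 88)/8)*M) + v = (v² + (M - 3*9*(-87)/8)*M) + v = (v² + (M - 1*(-2349/8))*M) + v = (v² + (M + 2349/8)*M) + v = (v² + (2349/8 + M)*M) + v = (v² + M*(2349/8 + M)) + v = v + v² + M*(2349/8 + M))
x(298)/(d(-196, 128) - 1*(-38450)) = (75 - 1*298)/((-196 + 128² + (-196)² + (2349/8)*128) - 1*(-38450)) = (75 - 298)/((-196 + 16384 + 38416 + 37584) + 38450) = -223/(92188 + 38450) = -223/130638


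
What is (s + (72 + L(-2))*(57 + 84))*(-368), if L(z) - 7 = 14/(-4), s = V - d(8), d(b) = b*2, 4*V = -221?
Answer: -3891324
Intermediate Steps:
V = -221/4 (V = (¼)*(-221) = -221/4 ≈ -55.250)
d(b) = 2*b
s = -285/4 (s = -221/4 - 2*8 = -221/4 - 1*16 = -221/4 - 16 = -285/4 ≈ -71.250)
L(z) = 7/2 (L(z) = 7 + 14/(-4) = 7 + 14*(-¼) = 7 - 7/2 = 7/2)
(s + (72 + L(-2))*(57 + 84))*(-368) = (-285/4 + (72 + 7/2)*(57 + 84))*(-368) = (-285/4 + (151/2)*141)*(-368) = (-285/4 + 21291/2)*(-368) = (42297/4)*(-368) = -3891324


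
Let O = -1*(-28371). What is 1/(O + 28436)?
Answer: 1/56807 ≈ 1.7603e-5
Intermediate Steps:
O = 28371
1/(O + 28436) = 1/(28371 + 28436) = 1/56807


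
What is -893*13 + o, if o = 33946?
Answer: 22337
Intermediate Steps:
-893*13 + o = -893*13 + 33946 = -11609 + 33946 = 22337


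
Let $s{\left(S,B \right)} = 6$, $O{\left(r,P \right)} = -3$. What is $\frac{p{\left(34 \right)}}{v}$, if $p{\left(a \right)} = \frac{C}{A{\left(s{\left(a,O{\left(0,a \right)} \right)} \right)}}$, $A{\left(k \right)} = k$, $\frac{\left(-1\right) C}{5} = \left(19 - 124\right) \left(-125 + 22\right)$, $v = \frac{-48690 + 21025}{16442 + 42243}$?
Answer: $\frac{19232675}{1006} \approx 19118.0$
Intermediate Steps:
$v = - \frac{503}{1067}$ ($v = - \frac{27665}{58685} = \left(-27665\right) \frac{1}{58685} = - \frac{503}{1067} \approx -0.47142$)
$C = -54075$ ($C = - 5 \left(19 - 124\right) \left(-125 + 22\right) = - 5 \left(\left(-105\right) \left(-103\right)\right) = \left(-5\right) 10815 = -54075$)
$p{\left(a \right)} = - \frac{18025}{2}$ ($p{\left(a \right)} = - \frac{54075}{6} = \left(-54075\right) \frac{1}{6} = - \frac{18025}{2}$)
$\frac{p{\left(34 \right)}}{v} = - \frac{18025}{2 \left(- \frac{503}{1067}\right)} = \left(- \frac{18025}{2}\right) \left(- \frac{1067}{503}\right) = \frac{19232675}{1006}$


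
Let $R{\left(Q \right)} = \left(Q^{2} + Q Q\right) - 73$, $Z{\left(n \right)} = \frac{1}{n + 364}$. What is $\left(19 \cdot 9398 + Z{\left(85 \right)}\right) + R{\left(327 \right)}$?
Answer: $\frac{176163804}{449} \approx 3.9235 \cdot 10^{5}$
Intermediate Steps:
$Z{\left(n \right)} = \frac{1}{364 + n}$
$R{\left(Q \right)} = -73 + 2 Q^{2}$ ($R{\left(Q \right)} = \left(Q^{2} + Q^{2}\right) - 73 = 2 Q^{2} - 73 = -73 + 2 Q^{2}$)
$\left(19 \cdot 9398 + Z{\left(85 \right)}\right) + R{\left(327 \right)} = \left(19 \cdot 9398 + \frac{1}{364 + 85}\right) - \left(73 - 2 \cdot 327^{2}\right) = \left(178562 + \frac{1}{449}\right) + \left(-73 + 2 \cdot 106929\right) = \left(178562 + \frac{1}{449}\right) + \left(-73 + 213858\right) = \frac{80174339}{449} + 213785 = \frac{176163804}{449}$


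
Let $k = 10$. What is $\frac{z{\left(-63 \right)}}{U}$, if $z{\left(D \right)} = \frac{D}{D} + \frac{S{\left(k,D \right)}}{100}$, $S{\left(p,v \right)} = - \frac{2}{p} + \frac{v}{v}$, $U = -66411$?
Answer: $- \frac{14}{922375} \approx -1.5178 \cdot 10^{-5}$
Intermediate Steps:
$S{\left(p,v \right)} = 1 - \frac{2}{p}$ ($S{\left(p,v \right)} = - \frac{2}{p} + 1 = 1 - \frac{2}{p}$)
$z{\left(D \right)} = \frac{126}{125}$ ($z{\left(D \right)} = \frac{D}{D} + \frac{\frac{1}{10} \left(-2 + 10\right)}{100} = 1 + \frac{1}{10} \cdot 8 \cdot \frac{1}{100} = 1 + \frac{4}{5} \cdot \frac{1}{100} = 1 + \frac{1}{125} = \frac{126}{125}$)
$\frac{z{\left(-63 \right)}}{U} = \frac{126}{125 \left(-66411\right)} = \frac{126}{125} \left(- \frac{1}{66411}\right) = - \frac{14}{922375}$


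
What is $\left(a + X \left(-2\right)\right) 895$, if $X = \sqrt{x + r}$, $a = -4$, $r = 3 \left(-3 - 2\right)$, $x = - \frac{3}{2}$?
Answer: $-3580 - 895 i \sqrt{66} \approx -3580.0 - 7271.0 i$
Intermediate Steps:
$x = - \frac{3}{2}$ ($x = \left(-3\right) \frac{1}{2} = - \frac{3}{2} \approx -1.5$)
$r = -15$ ($r = 3 \left(-5\right) = -15$)
$X = \frac{i \sqrt{66}}{2}$ ($X = \sqrt{- \frac{3}{2} - 15} = \sqrt{- \frac{33}{2}} = \frac{i \sqrt{66}}{2} \approx 4.062 i$)
$\left(a + X \left(-2\right)\right) 895 = \left(-4 + \frac{i \sqrt{66}}{2} \left(-2\right)\right) 895 = \left(-4 - i \sqrt{66}\right) 895 = -3580 - 895 i \sqrt{66}$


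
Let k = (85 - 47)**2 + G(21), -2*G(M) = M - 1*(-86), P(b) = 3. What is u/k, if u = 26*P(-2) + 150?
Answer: 152/927 ≈ 0.16397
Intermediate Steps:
G(M) = -43 - M/2 (G(M) = -(M - 1*(-86))/2 = -(M + 86)/2 = -(86 + M)/2 = -43 - M/2)
u = 228 (u = 26*3 + 150 = 78 + 150 = 228)
k = 2781/2 (k = (85 - 47)**2 + (-43 - 1/2*21) = 38**2 + (-43 - 21/2) = 1444 - 107/2 = 2781/2 ≈ 1390.5)
u/k = 228/(2781/2) = 228*(2/2781) = 152/927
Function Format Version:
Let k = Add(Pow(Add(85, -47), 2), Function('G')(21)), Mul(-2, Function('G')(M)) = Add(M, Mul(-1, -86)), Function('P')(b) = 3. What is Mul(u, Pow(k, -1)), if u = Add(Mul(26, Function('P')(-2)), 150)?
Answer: Rational(152, 927) ≈ 0.16397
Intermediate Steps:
Function('G')(M) = Add(-43, Mul(Rational(-1, 2), M)) (Function('G')(M) = Mul(Rational(-1, 2), Add(M, Mul(-1, -86))) = Mul(Rational(-1, 2), Add(M, 86)) = Mul(Rational(-1, 2), Add(86, M)) = Add(-43, Mul(Rational(-1, 2), M)))
u = 228 (u = Add(Mul(26, 3), 150) = Add(78, 150) = 228)
k = Rational(2781, 2) (k = Add(Pow(Add(85, -47), 2), Add(-43, Mul(Rational(-1, 2), 21))) = Add(Pow(38, 2), Add(-43, Rational(-21, 2))) = Add(1444, Rational(-107, 2)) = Rational(2781, 2) ≈ 1390.5)
Mul(u, Pow(k, -1)) = Mul(228, Pow(Rational(2781, 2), -1)) = Mul(228, Rational(2, 2781)) = Rational(152, 927)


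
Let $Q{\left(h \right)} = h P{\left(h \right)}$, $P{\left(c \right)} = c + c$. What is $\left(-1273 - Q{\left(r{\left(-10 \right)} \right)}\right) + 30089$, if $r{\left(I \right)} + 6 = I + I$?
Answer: $27464$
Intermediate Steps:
$r{\left(I \right)} = -6 + 2 I$ ($r{\left(I \right)} = -6 + \left(I + I\right) = -6 + 2 I$)
$P{\left(c \right)} = 2 c$
$Q{\left(h \right)} = 2 h^{2}$ ($Q{\left(h \right)} = h 2 h = 2 h^{2}$)
$\left(-1273 - Q{\left(r{\left(-10 \right)} \right)}\right) + 30089 = \left(-1273 - 2 \left(-6 + 2 \left(-10\right)\right)^{2}\right) + 30089 = \left(-1273 - 2 \left(-6 - 20\right)^{2}\right) + 30089 = \left(-1273 - 2 \left(-26\right)^{2}\right) + 30089 = \left(-1273 - 2 \cdot 676\right) + 30089 = \left(-1273 - 1352\right) + 30089 = -2625 + 30089 = 27464$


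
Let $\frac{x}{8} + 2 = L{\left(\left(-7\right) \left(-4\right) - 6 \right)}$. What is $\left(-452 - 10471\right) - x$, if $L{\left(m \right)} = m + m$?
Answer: $-11259$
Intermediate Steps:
$L{\left(m \right)} = 2 m$
$x = 336$ ($x = -16 + 8 \cdot 2 \left(\left(-7\right) \left(-4\right) - 6\right) = -16 + 8 \cdot 2 \left(28 - 6\right) = -16 + 8 \cdot 2 \cdot 22 = -16 + 8 \cdot 44 = -16 + 352 = 336$)
$\left(-452 - 10471\right) - x = \left(-452 - 10471\right) - 336 = -10923 - 336 = -11259$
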